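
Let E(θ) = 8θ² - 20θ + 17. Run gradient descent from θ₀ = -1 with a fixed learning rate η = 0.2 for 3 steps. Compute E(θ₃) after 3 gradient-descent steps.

4596.386112

E′(θ) = 16θ - 20
Step 1: E′(-1) = -36; θ₁ = -1 − 0.2·(-36) = 6.2
Step 2: E′(6.2) = 79.2; θ₂ = 6.2 − 0.2·79.2 = -9.64
Step 3: E′(-9.64) = -174.24; θ₃ = -9.64 − 0.2·(-174.24) = 25.208
E(25.208) = 4596.386112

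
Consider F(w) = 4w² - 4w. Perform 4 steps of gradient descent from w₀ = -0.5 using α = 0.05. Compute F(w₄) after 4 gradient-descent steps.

F′(w) = 8w - 4
w₁ = -0.5 − 0.05·(-8) = -0.1
w₂ = -0.1 − 0.05·(-4.8) = 0.14
w₃ = 0.14 − 0.05·(-2.88) = 0.284
w₄ = 0.284 − 0.05·(-1.728) = 0.3704
F(0.3704) = -0.93281536

-0.93281536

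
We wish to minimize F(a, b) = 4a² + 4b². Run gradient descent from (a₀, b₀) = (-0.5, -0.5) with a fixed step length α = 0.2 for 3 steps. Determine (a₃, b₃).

∇F = (8a, 8b)
(a₁, b₁) = (-0.5, -0.5) − 0.2·(-4, -4) = (0.3, 0.3)
(a₂, b₂) = (0.3, 0.3) − 0.2·(2.4, 2.4) = (-0.18, -0.18)
(a₃, b₃) = (-0.18, -0.18) − 0.2·(-1.44, -1.44) = (0.108, 0.108)

(0.108, 0.108)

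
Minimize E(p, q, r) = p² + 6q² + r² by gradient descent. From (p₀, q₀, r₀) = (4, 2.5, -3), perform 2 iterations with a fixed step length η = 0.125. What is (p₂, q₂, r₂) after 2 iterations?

∇E = (2p, 12q, 2r)
Step 1: at (4, 2.5, -3), ∇E = (8, 30, -6) → (4, 2.5, -3) − 0.125·(8, 30, -6) = (3, -1.25, -2.25)
Step 2: at (3, -1.25, -2.25), ∇E = (6, -15, -4.5) → (3, -1.25, -2.25) − 0.125·(6, -15, -4.5) = (2.25, 0.625, -1.6875)

(2.25, 0.625, -1.6875)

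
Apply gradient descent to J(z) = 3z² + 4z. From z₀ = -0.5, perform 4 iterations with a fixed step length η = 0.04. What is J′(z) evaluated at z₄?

J′(z) = 6z + 4
Step 1: J′(-0.5) = 1; z₁ = -0.5 − 0.04·1 = -0.54
Step 2: J′(-0.54) = 0.76; z₂ = -0.54 − 0.04·0.76 = -0.5704
Step 3: J′(-0.5704) = 0.5776; z₃ = -0.5704 − 0.04·0.5776 = -0.593504
Step 4: J′(-0.593504) = 0.438976; z₄ = -0.593504 − 0.04·0.438976 = -0.61106304
J′(z) at (-0.61106304) = 0.33362176

0.33362176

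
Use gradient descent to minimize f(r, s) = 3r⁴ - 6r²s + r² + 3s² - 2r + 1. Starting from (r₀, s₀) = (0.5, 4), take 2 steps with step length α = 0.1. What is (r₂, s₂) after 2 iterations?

(-19.31395, 5.5735)

∇f = (12r³ - 12rs + 2r - 2, -6r² + 6s)
(r₁, s₁) = (0.5, 4) − 0.1·(-23.5, 22.5) = (2.85, 1.75)
(r₂, s₂) = (2.85, 1.75) − 0.1·(221.6395, -38.235) = (-19.31395, 5.5735)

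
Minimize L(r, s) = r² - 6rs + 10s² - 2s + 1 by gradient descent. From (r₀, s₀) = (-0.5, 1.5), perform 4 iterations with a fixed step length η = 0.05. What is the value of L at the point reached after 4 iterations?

∇L = (2r - 6s, -6r + 20s - 2)
(r₁, s₁) = (-0.5, 1.5) − 0.05·(-10, 31) = (0, -0.05)
(r₂, s₂) = (0, -0.05) − 0.05·(0.3, -3) = (-0.015, 0.1)
(r₃, s₃) = (-0.015, 0.1) − 0.05·(-0.63, 0.09) = (0.0165, 0.0955)
(r₄, s₄) = (0.0165, 0.0955) − 0.05·(-0.54, -0.189) = (0.0435, 0.10495)
L(0.0435, 0.10495) = 0.874745325

0.874745325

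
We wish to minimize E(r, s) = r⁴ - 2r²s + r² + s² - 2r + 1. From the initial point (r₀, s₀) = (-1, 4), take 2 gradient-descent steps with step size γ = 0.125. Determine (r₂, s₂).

(-0.5, 3.4375)

∇E = (4r³ - 4rs + 2r - 2, -2r² + 2s)
Step 1: at (-1, 4), ∇E = (8, 6) → (-1, 4) − 0.125·(8, 6) = (-2, 3.25)
Step 2: at (-2, 3.25), ∇E = (-12, -1.5) → (-2, 3.25) − 0.125·(-12, -1.5) = (-0.5, 3.4375)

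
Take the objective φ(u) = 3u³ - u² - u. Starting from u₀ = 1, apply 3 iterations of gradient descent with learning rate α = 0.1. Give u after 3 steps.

0.4521136

φ′(u) = 9u² - 2u - 1
u₁ = 1 − 0.1·6 = 0.4
u₂ = 0.4 − 0.1·(-0.36) = 0.436
u₃ = 0.436 − 0.1·(-0.161136) = 0.4521136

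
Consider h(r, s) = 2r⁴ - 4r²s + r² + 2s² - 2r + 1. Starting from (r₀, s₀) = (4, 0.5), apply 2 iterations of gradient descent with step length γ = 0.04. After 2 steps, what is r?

∇h = (8r³ - 8rs + 2r - 2, -4r² + 4s)
Step 1: at (4, 0.5), ∇h = (502, -62) → (4, 0.5) − 0.04·(502, -62) = (-16.08, 2.98)
Step 2: at (-16.08, 2.98), ∇h = (-32912.794496, -1022.3456) → (-16.08, 2.98) − 0.04·(-32912.794496, -1022.3456) = (1300.43177984, 43.873824)
r = 1300.43177984

1300.43177984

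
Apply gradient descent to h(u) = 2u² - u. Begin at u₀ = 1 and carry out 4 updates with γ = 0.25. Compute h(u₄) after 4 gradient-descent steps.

h′(u) = 4u - 1
u₁ = 1 − 0.25·3 = 0.25
u₂ = 0.25 − 0.25·0 = 0.25
u₃ = 0.25 − 0.25·0 = 0.25
u₄ = 0.25 − 0.25·0 = 0.25
h(0.25) = -0.125

-0.125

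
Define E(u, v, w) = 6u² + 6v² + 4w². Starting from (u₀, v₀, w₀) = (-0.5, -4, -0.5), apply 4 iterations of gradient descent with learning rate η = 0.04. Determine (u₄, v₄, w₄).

(-0.03655808, -0.29246464, -0.10690688)

∇E = (12u, 12v, 8w)
Step 1: at (-0.5, -4, -0.5), ∇E = (-6, -48, -4) → (-0.5, -4, -0.5) − 0.04·(-6, -48, -4) = (-0.26, -2.08, -0.34)
Step 2: at (-0.26, -2.08, -0.34), ∇E = (-3.12, -24.96, -2.72) → (-0.26, -2.08, -0.34) − 0.04·(-3.12, -24.96, -2.72) = (-0.1352, -1.0816, -0.2312)
Step 3: at (-0.1352, -1.0816, -0.2312), ∇E = (-1.6224, -12.9792, -1.8496) → (-0.1352, -1.0816, -0.2312) − 0.04·(-1.6224, -12.9792, -1.8496) = (-0.070304, -0.562432, -0.157216)
Step 4: at (-0.070304, -0.562432, -0.157216), ∇E = (-0.843648, -6.749184, -1.257728) → (-0.070304, -0.562432, -0.157216) − 0.04·(-0.843648, -6.749184, -1.257728) = (-0.03655808, -0.29246464, -0.10690688)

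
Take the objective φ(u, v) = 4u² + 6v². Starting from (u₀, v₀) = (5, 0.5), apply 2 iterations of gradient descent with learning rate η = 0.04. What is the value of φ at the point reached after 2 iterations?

∇φ = (8u, 12v)
Step 1: at (5, 0.5), ∇φ = (40, 6) → (5, 0.5) − 0.04·(40, 6) = (3.4, 0.26)
Step 2: at (3.4, 0.26), ∇φ = (27.2, 3.12) → (3.4, 0.26) − 0.04·(27.2, 3.12) = (2.312, 0.1352)
φ(2.312, 0.1352) = 21.49105024

21.49105024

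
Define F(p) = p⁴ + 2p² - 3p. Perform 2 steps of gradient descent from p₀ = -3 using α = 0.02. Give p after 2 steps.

F′(p) = 4p³ + 4p - 3
p₁ = -3 − 0.02·(-123) = -0.54
p₂ = -0.54 − 0.02·(-5.789856) = -0.42420288

-0.42420288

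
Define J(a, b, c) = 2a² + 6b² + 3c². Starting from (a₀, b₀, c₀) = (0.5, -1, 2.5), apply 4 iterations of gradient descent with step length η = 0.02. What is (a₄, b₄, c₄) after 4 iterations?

(0.35819648, -0.33362176, 1.4992384)

∇J = (4a, 12b, 6c)
(a₁, b₁, c₁) = (0.5, -1, 2.5) − 0.02·(2, -12, 15) = (0.46, -0.76, 2.2)
(a₂, b₂, c₂) = (0.46, -0.76, 2.2) − 0.02·(1.84, -9.12, 13.2) = (0.4232, -0.5776, 1.936)
(a₃, b₃, c₃) = (0.4232, -0.5776, 1.936) − 0.02·(1.6928, -6.9312, 11.616) = (0.389344, -0.438976, 1.70368)
(a₄, b₄, c₄) = (0.389344, -0.438976, 1.70368) − 0.02·(1.557376, -5.267712, 10.22208) = (0.35819648, -0.33362176, 1.4992384)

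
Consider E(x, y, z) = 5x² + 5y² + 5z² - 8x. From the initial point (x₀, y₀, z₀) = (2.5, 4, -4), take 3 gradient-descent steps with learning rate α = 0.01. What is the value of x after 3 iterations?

∇E = (10x - 8, 10y, 10z)
(x₁, y₁, z₁) = (2.5, 4, -4) − 0.01·(17, 40, -40) = (2.33, 3.6, -3.6)
(x₂, y₂, z₂) = (2.33, 3.6, -3.6) − 0.01·(15.3, 36, -36) = (2.177, 3.24, -3.24)
(x₃, y₃, z₃) = (2.177, 3.24, -3.24) − 0.01·(13.77, 32.4, -32.4) = (2.0393, 2.916, -2.916)
x = 2.0393

2.0393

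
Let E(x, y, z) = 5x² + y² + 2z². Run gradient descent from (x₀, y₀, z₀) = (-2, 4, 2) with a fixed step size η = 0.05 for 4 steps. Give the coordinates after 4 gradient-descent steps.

(-0.125, 2.6244, 0.8192)

∇E = (10x, 2y, 4z)
Step 1: at (-2, 4, 2), ∇E = (-20, 8, 8) → (-2, 4, 2) − 0.05·(-20, 8, 8) = (-1, 3.6, 1.6)
Step 2: at (-1, 3.6, 1.6), ∇E = (-10, 7.2, 6.4) → (-1, 3.6, 1.6) − 0.05·(-10, 7.2, 6.4) = (-0.5, 3.24, 1.28)
Step 3: at (-0.5, 3.24, 1.28), ∇E = (-5, 6.48, 5.12) → (-0.5, 3.24, 1.28) − 0.05·(-5, 6.48, 5.12) = (-0.25, 2.916, 1.024)
Step 4: at (-0.25, 2.916, 1.024), ∇E = (-2.5, 5.832, 4.096) → (-0.25, 2.916, 1.024) − 0.05·(-2.5, 5.832, 4.096) = (-0.125, 2.6244, 0.8192)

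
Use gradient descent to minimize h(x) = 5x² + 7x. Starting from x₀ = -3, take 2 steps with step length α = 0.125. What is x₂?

-0.84375

h′(x) = 10x + 7
Step 1: h′(-3) = -23; x₁ = -3 − 0.125·(-23) = -0.125
Step 2: h′(-0.125) = 5.75; x₂ = -0.125 − 0.125·5.75 = -0.84375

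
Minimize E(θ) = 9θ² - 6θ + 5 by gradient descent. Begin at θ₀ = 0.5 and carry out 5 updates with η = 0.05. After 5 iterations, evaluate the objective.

4.000000000025

E′(θ) = 18θ - 6
Step 1: E′(0.5) = 3; θ₁ = 0.5 − 0.05·3 = 0.35
Step 2: E′(0.35) = 0.3; θ₂ = 0.35 − 0.05·0.3 = 0.335
Step 3: E′(0.335) = 0.03; θ₃ = 0.335 − 0.05·0.03 = 0.3335
Step 4: E′(0.3335) = 0.003; θ₄ = 0.3335 − 0.05·0.003 = 0.33335
Step 5: E′(0.33335) = 0.0003; θ₅ = 0.33335 − 0.05·0.0003 = 0.333335
E(0.333335) = 4.000000000025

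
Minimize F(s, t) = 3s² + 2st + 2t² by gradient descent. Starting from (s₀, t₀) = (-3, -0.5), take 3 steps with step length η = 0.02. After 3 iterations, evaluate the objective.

12.524218624

∇F = (6s + 2t, 2s + 4t)
Step 1: at (-3, -0.5), ∇F = (-19, -8) → (-3, -0.5) − 0.02·(-19, -8) = (-2.62, -0.34)
Step 2: at (-2.62, -0.34), ∇F = (-16.4, -6.6) → (-2.62, -0.34) − 0.02·(-16.4, -6.6) = (-2.292, -0.208)
Step 3: at (-2.292, -0.208), ∇F = (-14.168, -5.416) → (-2.292, -0.208) − 0.02·(-14.168, -5.416) = (-2.00864, -0.09968)
F(-2.00864, -0.09968) = 12.524218624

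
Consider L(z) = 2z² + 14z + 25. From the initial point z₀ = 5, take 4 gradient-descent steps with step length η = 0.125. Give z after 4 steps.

-2.96875

L′(z) = 4z + 14
z₁ = 5 − 0.125·34 = 0.75
z₂ = 0.75 − 0.125·17 = -1.375
z₃ = -1.375 − 0.125·8.5 = -2.4375
z₄ = -2.4375 − 0.125·4.25 = -2.96875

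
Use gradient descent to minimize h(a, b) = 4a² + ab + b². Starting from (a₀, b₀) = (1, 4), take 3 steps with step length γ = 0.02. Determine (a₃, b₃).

(0.39904, 3.49468)

∇h = (8a + b, a + 2b)
Step 1: at (1, 4), ∇h = (12, 9) → (1, 4) − 0.02·(12, 9) = (0.76, 3.82)
Step 2: at (0.76, 3.82), ∇h = (9.9, 8.4) → (0.76, 3.82) − 0.02·(9.9, 8.4) = (0.562, 3.652)
Step 3: at (0.562, 3.652), ∇h = (8.148, 7.866) → (0.562, 3.652) − 0.02·(8.148, 7.866) = (0.39904, 3.49468)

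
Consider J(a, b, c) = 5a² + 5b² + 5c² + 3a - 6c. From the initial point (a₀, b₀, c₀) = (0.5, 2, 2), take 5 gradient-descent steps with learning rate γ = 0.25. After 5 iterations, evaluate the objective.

1900.6962890625

∇J = (10a + 3, 10b, 10c - 6)
Step 1: at (0.5, 2, 2), ∇J = (8, 20, 14) → (0.5, 2, 2) − 0.25·(8, 20, 14) = (-1.5, -3, -1.5)
Step 2: at (-1.5, -3, -1.5), ∇J = (-12, -30, -21) → (-1.5, -3, -1.5) − 0.25·(-12, -30, -21) = (1.5, 4.5, 3.75)
Step 3: at (1.5, 4.5, 3.75), ∇J = (18, 45, 31.5) → (1.5, 4.5, 3.75) − 0.25·(18, 45, 31.5) = (-3, -6.75, -4.125)
Step 4: at (-3, -6.75, -4.125), ∇J = (-27, -67.5, -47.25) → (-3, -6.75, -4.125) − 0.25·(-27, -67.5, -47.25) = (3.75, 10.125, 7.6875)
Step 5: at (3.75, 10.125, 7.6875), ∇J = (40.5, 101.25, 70.875) → (3.75, 10.125, 7.6875) − 0.25·(40.5, 101.25, 70.875) = (-6.375, -15.1875, -10.03125)
J(-6.375, -15.1875, -10.03125) = 1900.6962890625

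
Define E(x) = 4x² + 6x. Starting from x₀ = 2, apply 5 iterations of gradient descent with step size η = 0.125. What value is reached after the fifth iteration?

-0.75

E′(x) = 8x + 6
x₁ = 2 − 0.125·22 = -0.75
x₂ = -0.75 − 0.125·0 = -0.75
x₃ = -0.75 − 0.125·0 = -0.75
x₄ = -0.75 − 0.125·0 = -0.75
x₅ = -0.75 − 0.125·0 = -0.75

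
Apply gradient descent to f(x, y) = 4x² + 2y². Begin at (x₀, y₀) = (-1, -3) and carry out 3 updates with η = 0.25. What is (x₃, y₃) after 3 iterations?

(1, 0)

∇f = (8x, 4y)
Step 1: at (-1, -3), ∇f = (-8, -12) → (-1, -3) − 0.25·(-8, -12) = (1, 0)
Step 2: at (1, 0), ∇f = (8, 0) → (1, 0) − 0.25·(8, 0) = (-1, 0)
Step 3: at (-1, 0), ∇f = (-8, 0) → (-1, 0) − 0.25·(-8, 0) = (1, 0)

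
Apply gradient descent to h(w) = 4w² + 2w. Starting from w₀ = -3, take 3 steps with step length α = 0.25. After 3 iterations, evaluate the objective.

30

h′(w) = 8w + 2
w₁ = -3 − 0.25·(-22) = 2.5
w₂ = 2.5 − 0.25·22 = -3
w₃ = -3 − 0.25·(-22) = 2.5
h(2.5) = 30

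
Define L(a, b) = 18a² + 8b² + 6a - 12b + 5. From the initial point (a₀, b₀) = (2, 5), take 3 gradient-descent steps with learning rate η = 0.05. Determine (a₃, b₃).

(-1.276, 0.784)

∇L = (36a + 6, 16b - 12)
Step 1: at (2, 5), ∇L = (78, 68) → (2, 5) − 0.05·(78, 68) = (-1.9, 1.6)
Step 2: at (-1.9, 1.6), ∇L = (-62.4, 13.6) → (-1.9, 1.6) − 0.05·(-62.4, 13.6) = (1.22, 0.92)
Step 3: at (1.22, 0.92), ∇L = (49.92, 2.72) → (1.22, 0.92) − 0.05·(49.92, 2.72) = (-1.276, 0.784)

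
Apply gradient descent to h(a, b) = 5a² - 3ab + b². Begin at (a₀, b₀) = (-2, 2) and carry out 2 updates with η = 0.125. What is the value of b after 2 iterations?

∇h = (10a - 3b, -3a + 2b)
(a₁, b₁) = (-2, 2) − 0.125·(-26, 10) = (1.25, 0.75)
(a₂, b₂) = (1.25, 0.75) − 0.125·(10.25, -2.25) = (-0.03125, 1.03125)
b = 1.03125

1.03125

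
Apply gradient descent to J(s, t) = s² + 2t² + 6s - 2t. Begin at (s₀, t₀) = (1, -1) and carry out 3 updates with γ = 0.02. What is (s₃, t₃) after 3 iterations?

∇J = (2s + 6, 4t - 2)
(s₁, t₁) = (1, -1) − 0.02·(8, -6) = (0.84, -0.88)
(s₂, t₂) = (0.84, -0.88) − 0.02·(7.68, -5.52) = (0.6864, -0.7696)
(s₃, t₃) = (0.6864, -0.7696) − 0.02·(7.3728, -5.0784) = (0.538944, -0.668032)

(0.538944, -0.668032)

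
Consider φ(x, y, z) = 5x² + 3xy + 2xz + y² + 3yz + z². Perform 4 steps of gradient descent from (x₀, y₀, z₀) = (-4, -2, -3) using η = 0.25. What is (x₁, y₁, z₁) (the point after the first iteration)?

(9, 4.25, 2)

∇φ = (10x + 3y + 2z, 3x + 2y + 3z, 2x + 3y + 2z)
Step 1: at (-4, -2, -3), ∇φ = (-52, -25, -20) → (-4, -2, -3) − 0.25·(-52, -25, -20) = (9, 4.25, 2)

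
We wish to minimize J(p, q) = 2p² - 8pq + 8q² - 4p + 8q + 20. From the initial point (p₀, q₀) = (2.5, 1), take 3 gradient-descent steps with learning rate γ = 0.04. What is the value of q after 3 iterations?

∇J = (4p - 8q - 4, -8p + 16q + 8)
Step 1: at (2.5, 1), ∇J = (-2, 4) → (2.5, 1) − 0.04·(-2, 4) = (2.58, 0.84)
Step 2: at (2.58, 0.84), ∇J = (-0.4, 0.8) → (2.58, 0.84) − 0.04·(-0.4, 0.8) = (2.596, 0.808)
Step 3: at (2.596, 0.808), ∇J = (-0.08, 0.16) → (2.596, 0.808) − 0.04·(-0.08, 0.16) = (2.5992, 0.8016)
q = 0.8016

0.8016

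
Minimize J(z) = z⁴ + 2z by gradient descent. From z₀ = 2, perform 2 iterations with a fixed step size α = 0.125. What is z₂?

3.1953125

J′(z) = 4z³ + 2
Step 1: J′(2) = 34; z₁ = 2 − 0.125·34 = -2.25
Step 2: J′(-2.25) = -43.5625; z₂ = -2.25 − 0.125·(-43.5625) = 3.1953125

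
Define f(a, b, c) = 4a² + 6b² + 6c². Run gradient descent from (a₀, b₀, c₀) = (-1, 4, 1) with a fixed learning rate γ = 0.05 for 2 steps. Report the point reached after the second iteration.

(-0.36, 0.64, 0.16)

∇f = (8a, 12b, 12c)
Step 1: at (-1, 4, 1), ∇f = (-8, 48, 12) → (-1, 4, 1) − 0.05·(-8, 48, 12) = (-0.6, 1.6, 0.4)
Step 2: at (-0.6, 1.6, 0.4), ∇f = (-4.8, 19.2, 4.8) → (-0.6, 1.6, 0.4) − 0.05·(-4.8, 19.2, 4.8) = (-0.36, 0.64, 0.16)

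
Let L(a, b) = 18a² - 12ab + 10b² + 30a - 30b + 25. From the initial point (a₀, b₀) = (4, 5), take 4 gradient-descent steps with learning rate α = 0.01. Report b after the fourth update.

∇L = (36a - 12b + 30, -12a + 20b - 30)
(a₁, b₁) = (4, 5) − 0.01·(114, 22) = (2.86, 4.78)
(a₂, b₂) = (2.86, 4.78) − 0.01·(75.6, 31.28) = (2.104, 4.4672)
(a₃, b₃) = (2.104, 4.4672) − 0.01·(52.1376, 34.096) = (1.582624, 4.12624)
(a₄, b₄) = (1.582624, 4.12624) − 0.01·(37.459584, 33.533312) = (1.20802816, 3.79090688)
b = 3.79090688

3.79090688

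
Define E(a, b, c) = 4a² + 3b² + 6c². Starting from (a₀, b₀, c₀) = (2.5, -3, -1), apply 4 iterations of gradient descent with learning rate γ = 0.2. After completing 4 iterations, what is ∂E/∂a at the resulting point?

∇E = (8a, 6b, 12c)
Step 1: at (2.5, -3, -1), ∇E = (20, -18, -12) → (2.5, -3, -1) − 0.2·(20, -18, -12) = (-1.5, 0.6, 1.4)
Step 2: at (-1.5, 0.6, 1.4), ∇E = (-12, 3.6, 16.8) → (-1.5, 0.6, 1.4) − 0.2·(-12, 3.6, 16.8) = (0.9, -0.12, -1.96)
Step 3: at (0.9, -0.12, -1.96), ∇E = (7.2, -0.72, -23.52) → (0.9, -0.12, -1.96) − 0.2·(7.2, -0.72, -23.52) = (-0.54, 0.024, 2.744)
Step 4: at (-0.54, 0.024, 2.744), ∇E = (-4.32, 0.144, 32.928) → (-0.54, 0.024, 2.744) − 0.2·(-4.32, 0.144, 32.928) = (0.324, -0.0048, -3.8416)
∂E/∂a at (0.324, -0.0048, -3.8416) = 2.592

2.592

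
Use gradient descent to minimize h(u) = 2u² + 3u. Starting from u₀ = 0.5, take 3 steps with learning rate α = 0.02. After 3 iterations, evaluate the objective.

0.7698593792

h′(u) = 4u + 3
u₁ = 0.5 − 0.02·5 = 0.4
u₂ = 0.4 − 0.02·4.6 = 0.308
u₃ = 0.308 − 0.02·4.232 = 0.22336
h(0.22336) = 0.7698593792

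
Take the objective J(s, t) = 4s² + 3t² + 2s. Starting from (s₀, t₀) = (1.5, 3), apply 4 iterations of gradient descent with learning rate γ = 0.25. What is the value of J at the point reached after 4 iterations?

12.10546875

∇J = (8s + 2, 6t)
Step 1: at (1.5, 3), ∇J = (14, 18) → (1.5, 3) − 0.25·(14, 18) = (-2, -1.5)
Step 2: at (-2, -1.5), ∇J = (-14, -9) → (-2, -1.5) − 0.25·(-14, -9) = (1.5, 0.75)
Step 3: at (1.5, 0.75), ∇J = (14, 4.5) → (1.5, 0.75) − 0.25·(14, 4.5) = (-2, -0.375)
Step 4: at (-2, -0.375), ∇J = (-14, -2.25) → (-2, -0.375) − 0.25·(-14, -2.25) = (1.5, 0.1875)
J(1.5, 0.1875) = 12.10546875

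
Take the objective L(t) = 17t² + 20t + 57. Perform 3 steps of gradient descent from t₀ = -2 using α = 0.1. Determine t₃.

L′(t) = 34t + 20
Step 1: L′(-2) = -48; t₁ = -2 − 0.1·(-48) = 2.8
Step 2: L′(2.8) = 115.2; t₂ = 2.8 − 0.1·115.2 = -8.72
Step 3: L′(-8.72) = -276.48; t₃ = -8.72 − 0.1·(-276.48) = 18.928

18.928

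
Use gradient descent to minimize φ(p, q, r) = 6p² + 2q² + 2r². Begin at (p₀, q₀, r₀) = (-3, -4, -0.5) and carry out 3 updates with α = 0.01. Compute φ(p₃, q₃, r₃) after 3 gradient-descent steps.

∇φ = (12p, 4q, 4r)
(p₁, q₁, r₁) = (-3, -4, -0.5) − 0.01·(-36, -16, -2) = (-2.64, -3.84, -0.48)
(p₂, q₂, r₂) = (-2.64, -3.84, -0.48) − 0.01·(-31.68, -15.36, -1.92) = (-2.3232, -3.6864, -0.4608)
(p₃, q₃, r₃) = (-2.3232, -3.6864, -0.4608) − 0.01·(-27.8784, -14.7456, -1.8432) = (-2.044416, -3.538944, -0.442368)
φ(-2.044416, -3.538944, -0.442368) = 50.517448851456

50.517448851456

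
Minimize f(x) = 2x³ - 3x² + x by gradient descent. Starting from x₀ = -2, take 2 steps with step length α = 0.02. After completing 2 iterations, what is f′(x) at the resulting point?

120.445083057664

f′(x) = 6x² - 6x + 1
Step 1: f′(-2) = 37; x₁ = -2 − 0.02·37 = -2.74
Step 2: f′(-2.74) = 62.4856; x₂ = -2.74 − 0.02·62.4856 = -3.989712
f′(x) at (-3.989712) = 120.445083057664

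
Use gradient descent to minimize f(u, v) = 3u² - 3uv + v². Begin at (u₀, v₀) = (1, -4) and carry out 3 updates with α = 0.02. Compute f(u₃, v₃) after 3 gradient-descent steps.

∇f = (6u - 3v, -3u + 2v)
(u₁, v₁) = (1, -4) − 0.02·(18, -11) = (0.64, -3.78)
(u₂, v₂) = (0.64, -3.78) − 0.02·(15.18, -9.48) = (0.3364, -3.5904)
(u₃, v₃) = (0.3364, -3.5904) − 0.02·(12.7896, -8.19) = (0.080608, -3.4266)
f(0.080608, -3.4266) = 12.589714627392

12.589714627392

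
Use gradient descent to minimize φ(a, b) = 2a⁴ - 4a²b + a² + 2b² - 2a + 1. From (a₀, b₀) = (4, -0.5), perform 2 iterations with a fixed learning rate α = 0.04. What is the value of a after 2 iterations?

∇φ = (8a³ - 8ab + 2a - 2, -4a² + 4b)
Step 1: at (4, -0.5), ∇φ = (534, -66) → (4, -0.5) − 0.04·(534, -66) = (-17.36, 2.14)
Step 2: at (-17.36, 2.14), ∇φ = (-41593.726848, -1196.9184) → (-17.36, 2.14) − 0.04·(-41593.726848, -1196.9184) = (1646.38907392, 50.016736)
a = 1646.38907392

1646.38907392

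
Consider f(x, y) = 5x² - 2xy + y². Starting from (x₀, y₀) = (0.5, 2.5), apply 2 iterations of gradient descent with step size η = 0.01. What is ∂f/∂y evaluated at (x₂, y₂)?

∇f = (10x - 2y, -2x + 2y)
Step 1: at (0.5, 2.5), ∇f = (0, 4) → (0.5, 2.5) − 0.01·(0, 4) = (0.5, 2.46)
Step 2: at (0.5, 2.46), ∇f = (0.08, 3.92) → (0.5, 2.46) − 0.01·(0.08, 3.92) = (0.4992, 2.4208)
∂f/∂y at (0.4992, 2.4208) = 3.8432

3.8432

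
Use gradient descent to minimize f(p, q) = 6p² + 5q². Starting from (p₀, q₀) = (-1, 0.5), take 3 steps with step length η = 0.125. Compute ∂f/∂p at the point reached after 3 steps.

∇f = (12p, 10q)
(p₁, q₁) = (-1, 0.5) − 0.125·(-12, 5) = (0.5, -0.125)
(p₂, q₂) = (0.5, -0.125) − 0.125·(6, -1.25) = (-0.25, 0.03125)
(p₃, q₃) = (-0.25, 0.03125) − 0.125·(-3, 0.3125) = (0.125, -0.0078125)
∂f/∂p at (0.125, -0.0078125) = 1.5

1.5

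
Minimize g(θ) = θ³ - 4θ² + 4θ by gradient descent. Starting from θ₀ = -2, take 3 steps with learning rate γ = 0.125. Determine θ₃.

-306

g′(θ) = 3θ² - 8θ + 4
θ₁ = -2 − 0.125·32 = -6
θ₂ = -6 − 0.125·160 = -26
θ₃ = -26 − 0.125·2240 = -306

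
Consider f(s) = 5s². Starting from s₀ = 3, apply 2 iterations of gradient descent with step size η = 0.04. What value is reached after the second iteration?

f′(s) = 10s
Step 1: f′(3) = 30; s₁ = 3 − 0.04·30 = 1.8
Step 2: f′(1.8) = 18; s₂ = 1.8 − 0.04·18 = 1.08

1.08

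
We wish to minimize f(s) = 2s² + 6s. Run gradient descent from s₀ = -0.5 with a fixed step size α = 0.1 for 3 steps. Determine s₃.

f′(s) = 4s + 6
Step 1: f′(-0.5) = 4; s₁ = -0.5 − 0.1·4 = -0.9
Step 2: f′(-0.9) = 2.4; s₂ = -0.9 − 0.1·2.4 = -1.14
Step 3: f′(-1.14) = 1.44; s₃ = -1.14 − 0.1·1.44 = -1.284

-1.284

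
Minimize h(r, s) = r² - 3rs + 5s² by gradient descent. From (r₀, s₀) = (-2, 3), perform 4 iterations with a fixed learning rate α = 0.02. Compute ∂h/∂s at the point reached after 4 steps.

13.15975488

∇h = (2r - 3s, -3r + 10s)
(r₁, s₁) = (-2, 3) − 0.02·(-13, 36) = (-1.74, 2.28)
(r₂, s₂) = (-1.74, 2.28) − 0.02·(-10.32, 28.02) = (-1.5336, 1.7196)
(r₃, s₃) = (-1.5336, 1.7196) − 0.02·(-8.226, 21.7968) = (-1.36908, 1.283664)
(r₄, s₄) = (-1.36908, 1.283664) − 0.02·(-6.589152, 16.94388) = (-1.23729696, 0.9447864)
∂h/∂s at (-1.23729696, 0.9447864) = 13.15975488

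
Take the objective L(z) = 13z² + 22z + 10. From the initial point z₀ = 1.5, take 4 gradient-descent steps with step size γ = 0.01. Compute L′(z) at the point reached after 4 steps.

L′(z) = 26z + 22
z₁ = 1.5 − 0.01·61 = 0.89
z₂ = 0.89 − 0.01·45.14 = 0.4386
z₃ = 0.4386 − 0.01·33.4036 = 0.104564
z₄ = 0.104564 − 0.01·24.718664 = -0.14262264
L′(z) at (-0.14262264) = 18.29181136

18.29181136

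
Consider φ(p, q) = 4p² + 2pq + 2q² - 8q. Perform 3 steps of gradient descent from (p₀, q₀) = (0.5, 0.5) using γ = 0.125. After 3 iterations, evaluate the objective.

∇φ = (8p + 2q, 2p + 4q - 8)
Step 1: at (0.5, 0.5), ∇φ = (5, -5) → (0.5, 0.5) − 0.125·(5, -5) = (-0.125, 1.125)
Step 2: at (-0.125, 1.125), ∇φ = (1.25, -3.75) → (-0.125, 1.125) − 0.125·(1.25, -3.75) = (-0.28125, 1.59375)
Step 3: at (-0.28125, 1.59375), ∇φ = (0.9375, -2.1875) → (-0.28125, 1.59375) − 0.125·(0.9375, -2.1875) = (-0.3984375, 1.8671875)
φ(-0.3984375, 1.8671875) = -8.817626953125

-8.817626953125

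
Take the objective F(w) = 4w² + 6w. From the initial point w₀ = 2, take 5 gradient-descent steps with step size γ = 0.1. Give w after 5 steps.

-0.74912

F′(w) = 8w + 6
Step 1: F′(2) = 22; w₁ = 2 − 0.1·22 = -0.2
Step 2: F′(-0.2) = 4.4; w₂ = -0.2 − 0.1·4.4 = -0.64
Step 3: F′(-0.64) = 0.88; w₃ = -0.64 − 0.1·0.88 = -0.728
Step 4: F′(-0.728) = 0.176; w₄ = -0.728 − 0.1·0.176 = -0.7456
Step 5: F′(-0.7456) = 0.0352; w₅ = -0.7456 − 0.1·0.0352 = -0.74912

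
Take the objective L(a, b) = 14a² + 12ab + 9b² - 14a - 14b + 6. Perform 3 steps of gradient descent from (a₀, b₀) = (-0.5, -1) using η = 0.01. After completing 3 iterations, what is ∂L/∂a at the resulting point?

∇L = (28a + 12b - 14, 12a + 18b - 14)
(a₁, b₁) = (-0.5, -1) − 0.01·(-40, -38) = (-0.1, -0.62)
(a₂, b₂) = (-0.1, -0.62) − 0.01·(-24.24, -26.36) = (0.1424, -0.3564)
(a₃, b₃) = (0.1424, -0.3564) − 0.01·(-14.2896, -18.7064) = (0.285296, -0.169336)
∂L/∂a at (0.285296, -0.169336) = -8.043744

-8.043744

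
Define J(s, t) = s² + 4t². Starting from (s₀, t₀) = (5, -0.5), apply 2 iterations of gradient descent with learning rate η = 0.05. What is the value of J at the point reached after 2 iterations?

∇J = (2s, 8t)
(s₁, t₁) = (5, -0.5) − 0.05·(10, -4) = (4.5, -0.3)
(s₂, t₂) = (4.5, -0.3) − 0.05·(9, -2.4) = (4.05, -0.18)
J(4.05, -0.18) = 16.5321

16.5321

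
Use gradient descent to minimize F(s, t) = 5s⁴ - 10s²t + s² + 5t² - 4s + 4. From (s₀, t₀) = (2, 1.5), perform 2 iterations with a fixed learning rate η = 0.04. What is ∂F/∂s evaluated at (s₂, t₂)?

-39.73504

∇F = (20s³ - 20st + 2s - 4, -10s² + 10t)
(s₁, t₁) = (2, 1.5) − 0.04·(100, -25) = (-2, 2.5)
(s₂, t₂) = (-2, 2.5) − 0.04·(-68, -15) = (0.72, 3.1)
∂F/∂s at (0.72, 3.1) = -39.73504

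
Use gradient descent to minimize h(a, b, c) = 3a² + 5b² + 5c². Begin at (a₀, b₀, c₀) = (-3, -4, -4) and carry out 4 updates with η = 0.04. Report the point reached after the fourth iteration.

(-1.00086528, -0.5184, -0.5184)

∇h = (6a, 10b, 10c)
(a₁, b₁, c₁) = (-3, -4, -4) − 0.04·(-18, -40, -40) = (-2.28, -2.4, -2.4)
(a₂, b₂, c₂) = (-2.28, -2.4, -2.4) − 0.04·(-13.68, -24, -24) = (-1.7328, -1.44, -1.44)
(a₃, b₃, c₃) = (-1.7328, -1.44, -1.44) − 0.04·(-10.3968, -14.4, -14.4) = (-1.316928, -0.864, -0.864)
(a₄, b₄, c₄) = (-1.316928, -0.864, -0.864) − 0.04·(-7.901568, -8.64, -8.64) = (-1.00086528, -0.5184, -0.5184)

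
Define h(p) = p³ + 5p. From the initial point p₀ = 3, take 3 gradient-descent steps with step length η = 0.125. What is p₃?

h′(p) = 3p² + 5
p₁ = 3 − 0.125·32 = -1
p₂ = -1 − 0.125·8 = -2
p₃ = -2 − 0.125·17 = -4.125

-4.125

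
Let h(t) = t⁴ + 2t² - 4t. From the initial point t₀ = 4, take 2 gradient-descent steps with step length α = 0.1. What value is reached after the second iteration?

4727.6608

h′(t) = 4t³ + 4t - 4
t₁ = 4 − 0.1·268 = -22.8
t₂ = -22.8 − 0.1·(-47504.608) = 4727.6608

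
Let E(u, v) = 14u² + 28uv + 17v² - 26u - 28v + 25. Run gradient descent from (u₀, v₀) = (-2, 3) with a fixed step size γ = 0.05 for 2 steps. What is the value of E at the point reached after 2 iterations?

50.1393

∇E = (28u + 28v - 26, 28u + 34v - 28)
Step 1: at (-2, 3), ∇E = (2, 18) → (-2, 3) − 0.05·(2, 18) = (-2.1, 2.1)
Step 2: at (-2.1, 2.1), ∇E = (-26, -15.4) → (-2.1, 2.1) − 0.05·(-26, -15.4) = (-0.8, 2.87)
E(-0.8, 2.87) = 50.1393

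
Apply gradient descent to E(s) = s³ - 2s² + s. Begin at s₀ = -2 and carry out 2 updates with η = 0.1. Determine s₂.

E′(s) = 3s² - 4s + 1
s₁ = -2 − 0.1·21 = -4.1
s₂ = -4.1 − 0.1·67.83 = -10.883

-10.883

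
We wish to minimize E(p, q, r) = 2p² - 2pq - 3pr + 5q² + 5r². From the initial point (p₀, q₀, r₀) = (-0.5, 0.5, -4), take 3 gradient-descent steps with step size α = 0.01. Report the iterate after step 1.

∇E = (4p - 2q - 3r, -2p + 10q, -3p + 10r)
(p₁, q₁, r₁) = (-0.5, 0.5, -4) − 0.01·(9, 6, -38.5) = (-0.59, 0.44, -3.615)

(-0.59, 0.44, -3.615)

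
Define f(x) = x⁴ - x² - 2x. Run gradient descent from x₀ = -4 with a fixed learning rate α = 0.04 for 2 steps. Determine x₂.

f′(x) = 4x³ - 2x - 2
x₁ = -4 − 0.04·(-250) = 6
x₂ = 6 − 0.04·850 = -28

-28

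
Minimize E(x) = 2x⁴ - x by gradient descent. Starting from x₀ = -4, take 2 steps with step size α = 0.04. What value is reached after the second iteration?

E′(x) = 8x³ - 1
x₁ = -4 − 0.04·(-513) = 16.52
x₂ = 16.52 − 0.04·36066.838464 = -1426.15353856

-1426.15353856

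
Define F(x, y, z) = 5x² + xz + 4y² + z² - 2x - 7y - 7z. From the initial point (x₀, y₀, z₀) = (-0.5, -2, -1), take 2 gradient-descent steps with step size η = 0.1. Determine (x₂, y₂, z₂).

∇F = (10x + z - 2, 8y - 7, x + 2z - 7)
(x₁, y₁, z₁) = (-0.5, -2, -1) − 0.1·(-8, -23, -9.5) = (0.3, 0.3, -0.05)
(x₂, y₂, z₂) = (0.3, 0.3, -0.05) − 0.1·(0.95, -4.6, -6.8) = (0.205, 0.76, 0.63)

(0.205, 0.76, 0.63)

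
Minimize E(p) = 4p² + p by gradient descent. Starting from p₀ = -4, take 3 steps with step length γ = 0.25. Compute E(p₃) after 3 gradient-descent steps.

E′(p) = 8p + 1
p₁ = -4 − 0.25·(-31) = 3.75
p₂ = 3.75 − 0.25·31 = -4
p₃ = -4 − 0.25·(-31) = 3.75
E(3.75) = 60

60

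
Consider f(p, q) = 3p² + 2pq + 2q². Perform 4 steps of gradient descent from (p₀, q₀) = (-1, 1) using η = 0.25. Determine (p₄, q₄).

(-0.125, -0.0625)

∇f = (6p + 2q, 2p + 4q)
Step 1: at (-1, 1), ∇f = (-4, 2) → (-1, 1) − 0.25·(-4, 2) = (0, 0.5)
Step 2: at (0, 0.5), ∇f = (1, 2) → (0, 0.5) − 0.25·(1, 2) = (-0.25, 0)
Step 3: at (-0.25, 0), ∇f = (-1.5, -0.5) → (-0.25, 0) − 0.25·(-1.5, -0.5) = (0.125, 0.125)
Step 4: at (0.125, 0.125), ∇f = (1, 0.75) → (0.125, 0.125) − 0.25·(1, 0.75) = (-0.125, -0.0625)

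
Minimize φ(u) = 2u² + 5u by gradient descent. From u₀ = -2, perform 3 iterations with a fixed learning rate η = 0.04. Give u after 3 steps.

φ′(u) = 4u + 5
Step 1: φ′(-2) = -3; u₁ = -2 − 0.04·(-3) = -1.88
Step 2: φ′(-1.88) = -2.52; u₂ = -1.88 − 0.04·(-2.52) = -1.7792
Step 3: φ′(-1.7792) = -2.1168; u₃ = -1.7792 − 0.04·(-2.1168) = -1.694528

-1.694528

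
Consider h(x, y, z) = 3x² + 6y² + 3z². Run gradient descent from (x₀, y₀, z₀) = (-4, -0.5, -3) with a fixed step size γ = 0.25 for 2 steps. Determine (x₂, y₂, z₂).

∇h = (6x, 12y, 6z)
(x₁, y₁, z₁) = (-4, -0.5, -3) − 0.25·(-24, -6, -18) = (2, 1, 1.5)
(x₂, y₂, z₂) = (2, 1, 1.5) − 0.25·(12, 12, 9) = (-1, -2, -0.75)

(-1, -2, -0.75)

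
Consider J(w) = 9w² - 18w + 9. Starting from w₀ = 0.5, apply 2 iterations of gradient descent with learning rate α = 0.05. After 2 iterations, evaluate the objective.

0.000225

J′(w) = 18w - 18
Step 1: J′(0.5) = -9; w₁ = 0.5 − 0.05·(-9) = 0.95
Step 2: J′(0.95) = -0.9; w₂ = 0.95 − 0.05·(-0.9) = 0.995
J(0.995) = 0.000225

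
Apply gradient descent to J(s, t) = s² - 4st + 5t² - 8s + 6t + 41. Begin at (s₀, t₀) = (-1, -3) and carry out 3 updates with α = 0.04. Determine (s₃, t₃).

∇J = (2s - 4t - 8, -4s + 10t + 6)
(s₁, t₁) = (-1, -3) − 0.04·(2, -20) = (-1.08, -2.2)
(s₂, t₂) = (-1.08, -2.2) − 0.04·(-1.36, -11.68) = (-1.0256, -1.7328)
(s₃, t₃) = (-1.0256, -1.7328) − 0.04·(-3.12, -7.2256) = (-0.9008, -1.443776)

(-0.9008, -1.443776)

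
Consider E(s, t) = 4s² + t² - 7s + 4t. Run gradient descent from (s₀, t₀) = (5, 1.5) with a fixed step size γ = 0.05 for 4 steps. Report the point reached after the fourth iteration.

∇E = (8s - 7, 2t + 4)
(s₁, t₁) = (5, 1.5) − 0.05·(33, 7) = (3.35, 1.15)
(s₂, t₂) = (3.35, 1.15) − 0.05·(19.8, 6.3) = (2.36, 0.835)
(s₃, t₃) = (2.36, 0.835) − 0.05·(11.88, 5.67) = (1.766, 0.5515)
(s₄, t₄) = (1.766, 0.5515) − 0.05·(7.128, 5.103) = (1.4096, 0.29635)

(1.4096, 0.29635)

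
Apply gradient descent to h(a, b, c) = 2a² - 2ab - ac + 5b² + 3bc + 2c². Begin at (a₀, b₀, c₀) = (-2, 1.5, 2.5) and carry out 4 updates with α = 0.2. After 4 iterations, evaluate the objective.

597.55446144

∇h = (4a - 2b - c, -2a + 10b + 3c, -a + 3b + 4c)
Step 1: at (-2, 1.5, 2.5), ∇h = (-13.5, 26.5, 16.5) → (-2, 1.5, 2.5) − 0.2·(-13.5, 26.5, 16.5) = (0.7, -3.8, -0.8)
Step 2: at (0.7, -3.8, -0.8), ∇h = (11.2, -41.8, -15.3) → (0.7, -3.8, -0.8) − 0.2·(11.2, -41.8, -15.3) = (-1.54, 4.56, 2.26)
Step 3: at (-1.54, 4.56, 2.26), ∇h = (-17.54, 55.46, 24.26) → (-1.54, 4.56, 2.26) − 0.2·(-17.54, 55.46, 24.26) = (1.968, -6.532, -2.592)
Step 4: at (1.968, -6.532, -2.592), ∇h = (23.528, -77.032, -31.932) → (1.968, -6.532, -2.592) − 0.2·(23.528, -77.032, -31.932) = (-2.7376, 8.8744, 3.7944)
h(-2.7376, 8.8744, 3.7944) = 597.55446144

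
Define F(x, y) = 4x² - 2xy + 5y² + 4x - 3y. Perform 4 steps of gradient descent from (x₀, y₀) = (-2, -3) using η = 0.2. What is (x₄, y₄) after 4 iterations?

(1.9488, -3.7552)

∇F = (8x - 2y + 4, -2x + 10y - 3)
Step 1: at (-2, -3), ∇F = (-6, -29) → (-2, -3) − 0.2·(-6, -29) = (-0.8, 2.8)
Step 2: at (-0.8, 2.8), ∇F = (-8, 26.6) → (-0.8, 2.8) − 0.2·(-8, 26.6) = (0.8, -2.52)
Step 3: at (0.8, -2.52), ∇F = (15.44, -29.8) → (0.8, -2.52) − 0.2·(15.44, -29.8) = (-2.288, 3.44)
Step 4: at (-2.288, 3.44), ∇F = (-21.184, 35.976) → (-2.288, 3.44) − 0.2·(-21.184, 35.976) = (1.9488, -3.7552)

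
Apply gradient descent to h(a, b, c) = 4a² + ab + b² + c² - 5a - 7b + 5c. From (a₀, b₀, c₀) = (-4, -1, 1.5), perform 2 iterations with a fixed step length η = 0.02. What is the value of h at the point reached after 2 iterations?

52.66799936

∇h = (8a + b - 5, a + 2b - 7, 2c + 5)
Step 1: at (-4, -1, 1.5), ∇h = (-38, -13, 8) → (-4, -1, 1.5) − 0.02·(-38, -13, 8) = (-3.24, -0.74, 1.34)
Step 2: at (-3.24, -0.74, 1.34), ∇h = (-31.66, -11.72, 7.68) → (-3.24, -0.74, 1.34) − 0.02·(-31.66, -11.72, 7.68) = (-2.6068, -0.5056, 1.1864)
h(-2.6068, -0.5056, 1.1864) = 52.66799936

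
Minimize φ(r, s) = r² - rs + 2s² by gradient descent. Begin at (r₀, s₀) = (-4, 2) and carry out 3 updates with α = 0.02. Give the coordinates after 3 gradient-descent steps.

∇φ = (2r - s, -r + 4s)
Step 1: at (-4, 2), ∇φ = (-10, 12) → (-4, 2) − 0.02·(-10, 12) = (-3.8, 1.76)
Step 2: at (-3.8, 1.76), ∇φ = (-9.36, 10.84) → (-3.8, 1.76) − 0.02·(-9.36, 10.84) = (-3.6128, 1.5432)
Step 3: at (-3.6128, 1.5432), ∇φ = (-8.7688, 9.7856) → (-3.6128, 1.5432) − 0.02·(-8.7688, 9.7856) = (-3.437424, 1.347488)

(-3.437424, 1.347488)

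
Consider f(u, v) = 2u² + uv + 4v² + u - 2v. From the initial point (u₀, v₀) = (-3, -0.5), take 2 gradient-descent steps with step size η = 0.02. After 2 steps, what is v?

-0.1734

∇f = (4u + v + 1, u + 8v - 2)
(u₁, v₁) = (-3, -0.5) − 0.02·(-11.5, -9) = (-2.77, -0.32)
(u₂, v₂) = (-2.77, -0.32) − 0.02·(-10.4, -7.33) = (-2.562, -0.1734)
v = -0.1734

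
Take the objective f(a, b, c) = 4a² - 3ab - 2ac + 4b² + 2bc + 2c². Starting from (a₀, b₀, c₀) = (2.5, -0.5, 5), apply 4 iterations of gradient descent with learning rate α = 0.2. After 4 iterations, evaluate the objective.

9.86748416

∇f = (8a - 3b - 2c, -3a + 8b + 2c, -2a + 2b + 4c)
(a₁, b₁, c₁) = (2.5, -0.5, 5) − 0.2·(11.5, -1.5, 14) = (0.2, -0.2, 2.2)
(a₂, b₂, c₂) = (0.2, -0.2, 2.2) − 0.2·(-2.2, 2.2, 8) = (0.64, -0.64, 0.6)
(a₃, b₃, c₃) = (0.64, -0.64, 0.6) − 0.2·(5.84, -5.84, -0.16) = (-0.528, 0.528, 0.632)
(a₄, b₄, c₄) = (-0.528, 0.528, 0.632) − 0.2·(-7.072, 7.072, 4.64) = (0.8864, -0.8864, -0.296)
f(0.8864, -0.8864, -0.296) = 9.86748416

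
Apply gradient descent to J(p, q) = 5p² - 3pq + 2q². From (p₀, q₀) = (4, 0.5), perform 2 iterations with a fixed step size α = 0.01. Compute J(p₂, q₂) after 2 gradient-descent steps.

∇J = (10p - 3q, -3p + 4q)
(p₁, q₁) = (4, 0.5) − 0.01·(38.5, -10) = (3.615, 0.6)
(p₂, q₂) = (3.615, 0.6) − 0.01·(34.35, -8.445) = (3.2715, 0.68445)
J(3.2715, 0.68445) = 47.73297033

47.73297033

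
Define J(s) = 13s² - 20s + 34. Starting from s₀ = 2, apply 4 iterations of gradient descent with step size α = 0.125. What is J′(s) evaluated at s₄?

820.125

J′(s) = 26s - 20
Step 1: J′(2) = 32; s₁ = 2 − 0.125·32 = -2
Step 2: J′(-2) = -72; s₂ = -2 − 0.125·(-72) = 7
Step 3: J′(7) = 162; s₃ = 7 − 0.125·162 = -13.25
Step 4: J′(-13.25) = -364.5; s₄ = -13.25 − 0.125·(-364.5) = 32.3125
J′(s) at (32.3125) = 820.125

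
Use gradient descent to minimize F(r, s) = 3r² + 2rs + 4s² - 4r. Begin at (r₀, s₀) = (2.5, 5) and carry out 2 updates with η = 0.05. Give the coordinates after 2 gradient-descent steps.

∇F = (6r + 2s - 4, 2r + 8s)
(r₁, s₁) = (2.5, 5) − 0.05·(21, 45) = (1.45, 2.75)
(r₂, s₂) = (1.45, 2.75) − 0.05·(10.2, 24.9) = (0.94, 1.505)

(0.94, 1.505)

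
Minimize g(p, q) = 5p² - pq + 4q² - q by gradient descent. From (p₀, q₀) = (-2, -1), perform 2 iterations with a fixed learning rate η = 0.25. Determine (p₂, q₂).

(-3.9375, 0.1875)

∇g = (10p - q, -p + 8q - 1)
Step 1: at (-2, -1), ∇g = (-19, -7) → (-2, -1) − 0.25·(-19, -7) = (2.75, 0.75)
Step 2: at (2.75, 0.75), ∇g = (26.75, 2.25) → (2.75, 0.75) − 0.25·(26.75, 2.25) = (-3.9375, 0.1875)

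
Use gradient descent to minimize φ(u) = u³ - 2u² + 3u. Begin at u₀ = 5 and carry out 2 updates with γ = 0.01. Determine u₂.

φ′(u) = 3u² - 4u + 3
u₁ = 5 − 0.01·58 = 4.42
u₂ = 4.42 − 0.01·43.9292 = 3.980708

3.980708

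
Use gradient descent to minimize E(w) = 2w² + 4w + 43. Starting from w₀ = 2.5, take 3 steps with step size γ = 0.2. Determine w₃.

-0.972

E′(w) = 4w + 4
Step 1: E′(2.5) = 14; w₁ = 2.5 − 0.2·14 = -0.3
Step 2: E′(-0.3) = 2.8; w₂ = -0.3 − 0.2·2.8 = -0.86
Step 3: E′(-0.86) = 0.56; w₃ = -0.86 − 0.2·0.56 = -0.972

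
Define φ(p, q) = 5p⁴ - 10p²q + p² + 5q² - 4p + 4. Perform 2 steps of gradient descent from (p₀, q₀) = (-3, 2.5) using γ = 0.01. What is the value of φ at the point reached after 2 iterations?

3.76778125

∇φ = (20p³ - 20pq + 2p - 4, -10p² + 10q)
(p₁, q₁) = (-3, 2.5) − 0.01·(-400, -65) = (1, 3.15)
(p₂, q₂) = (1, 3.15) − 0.01·(-45, 21.5) = (1.45, 2.935)
φ(1.45, 2.935) = 3.76778125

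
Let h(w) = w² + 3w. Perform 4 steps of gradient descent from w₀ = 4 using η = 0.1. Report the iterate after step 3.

h′(w) = 2w + 3
w₁ = 4 − 0.1·11 = 2.9
w₂ = 2.9 − 0.1·8.8 = 2.02
w₃ = 2.02 − 0.1·7.04 = 1.316

1.316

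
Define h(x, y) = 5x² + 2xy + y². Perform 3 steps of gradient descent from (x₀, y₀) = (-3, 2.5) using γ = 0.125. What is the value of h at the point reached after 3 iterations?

2.11328125

∇h = (10x + 2y, 2x + 2y)
Step 1: at (-3, 2.5), ∇h = (-25, -1) → (-3, 2.5) − 0.125·(-25, -1) = (0.125, 2.625)
Step 2: at (0.125, 2.625), ∇h = (6.5, 5.5) → (0.125, 2.625) − 0.125·(6.5, 5.5) = (-0.6875, 1.9375)
Step 3: at (-0.6875, 1.9375), ∇h = (-3, 2.5) → (-0.6875, 1.9375) − 0.125·(-3, 2.5) = (-0.3125, 1.625)
h(-0.3125, 1.625) = 2.11328125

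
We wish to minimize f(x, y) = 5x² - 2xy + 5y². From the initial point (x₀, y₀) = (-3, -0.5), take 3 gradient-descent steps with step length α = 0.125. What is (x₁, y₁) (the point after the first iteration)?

∇f = (10x - 2y, -2x + 10y)
Step 1: at (-3, -0.5), ∇f = (-29, 1) → (-3, -0.5) − 0.125·(-29, 1) = (0.625, -0.625)

(0.625, -0.625)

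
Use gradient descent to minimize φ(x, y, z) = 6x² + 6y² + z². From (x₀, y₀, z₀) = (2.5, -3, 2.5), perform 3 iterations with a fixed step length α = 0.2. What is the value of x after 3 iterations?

∇φ = (12x, 12y, 2z)
Step 1: at (2.5, -3, 2.5), ∇φ = (30, -36, 5) → (2.5, -3, 2.5) − 0.2·(30, -36, 5) = (-3.5, 4.2, 1.5)
Step 2: at (-3.5, 4.2, 1.5), ∇φ = (-42, 50.4, 3) → (-3.5, 4.2, 1.5) − 0.2·(-42, 50.4, 3) = (4.9, -5.88, 0.9)
Step 3: at (4.9, -5.88, 0.9), ∇φ = (58.8, -70.56, 1.8) → (4.9, -5.88, 0.9) − 0.2·(58.8, -70.56, 1.8) = (-6.86, 8.232, 0.54)
x = -6.86

-6.86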